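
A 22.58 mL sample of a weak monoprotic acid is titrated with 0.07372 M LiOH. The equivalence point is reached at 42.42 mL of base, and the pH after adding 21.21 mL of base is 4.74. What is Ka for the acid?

1.8 x 10^-5

21.21 mL is half of the equivalence volume, so this is the half-equivalence point where [HA] = [A^-].
At half-equivalence pH = pKa, so pKa = 4.74.
Ka = 10^(-4.74) = 1.8 x 10^-5.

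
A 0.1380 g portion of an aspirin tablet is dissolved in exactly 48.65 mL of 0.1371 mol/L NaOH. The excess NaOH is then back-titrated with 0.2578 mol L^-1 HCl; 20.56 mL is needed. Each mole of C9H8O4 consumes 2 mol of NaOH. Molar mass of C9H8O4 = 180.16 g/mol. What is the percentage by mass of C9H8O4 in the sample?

Total n(NaOH) added = 0.1371 x 0.04865 = 0.006670 mol.
n(HCl) used = 0.2578 x 0.02056 = 0.005300 mol, which equals the excess n(NaOH).
So n(NaOH) consumed by the sample = 0.006670 - 0.005300 = 0.001370 mol.
n(C9H8O4) = 0.001370 / 2 = 0.0006848 mol.
mass C9H8O4 = 0.0006848 x 180.16 = 0.1234 g, so %C9H8O4 = 0.1234/0.1380 x 100 = 89.4%.

89.4%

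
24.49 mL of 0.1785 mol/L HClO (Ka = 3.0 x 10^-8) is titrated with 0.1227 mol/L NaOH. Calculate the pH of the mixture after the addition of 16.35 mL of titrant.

7.45

Initial n(HClO) = 0.1785 x 0.02449 = 0.004371 mol.
n(NaOH) added = 0.1227 x 0.01635 = 0.002006 mol, converting that many moles of HClO to ClO-.
Remaining n(HClO) = 0.002365 mol; n(ClO-) = 0.002006 mol.
By Henderson-Hasselbalch, pH = pKa + log([A^-]/[HA]) = 7.52 + log(0.002006/0.002365) = 7.52 + (-0.07) = 7.45.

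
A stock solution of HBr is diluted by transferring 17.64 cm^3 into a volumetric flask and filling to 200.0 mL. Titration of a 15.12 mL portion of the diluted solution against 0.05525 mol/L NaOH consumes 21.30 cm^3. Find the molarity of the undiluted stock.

0.882 M

n(NaOH) = 0.05525 x 0.02130 = 0.001177 mol.
n(HBr) in the aliquot = 0.001177 mol.
[diluted HBr] = 0.001177 / 0.01512 = 0.07783 M.
Dilution factor = 200.0/17.64 = 11.34, so [stock] = 0.07783 x 11.34 = 0.882 M.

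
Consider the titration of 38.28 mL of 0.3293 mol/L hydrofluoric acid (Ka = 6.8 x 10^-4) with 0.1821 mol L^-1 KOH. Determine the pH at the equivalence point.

8.12

n(HF) = 0.3293 x 0.03828 = 0.01261 mol; V(KOH) at equivalence = 0.01261/0.1821 = 0.06922 L.
At equivalence all the acid is converted to F-; total volume = 0.03828 + 0.06922 = 0.1075 L, so [F-] = 0.01261/0.1075 = 0.1173 M.
Kb = Kw/Ka = 1.0e-14 / 6.8 x 10^-4 = 1.47e-11.
[OH^-] = sqrt(Kb x [F-]) = sqrt(1.47e-11 x 0.1173) = 1.31e-6 M.
pOH = 5.88, so pH = 14.00 - 5.88 = 8.12.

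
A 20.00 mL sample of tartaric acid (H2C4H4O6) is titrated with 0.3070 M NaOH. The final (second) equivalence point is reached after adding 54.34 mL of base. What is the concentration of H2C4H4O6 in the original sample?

0.417 M

n(NaOH) = 0.3070 x 0.05434 = 0.01668 mol.
At the final (second) equivalence point, 2 mol OH^- react per mol H2C4H4O6, so n(H2C4H4O6) = 0.01668 / 2 = 0.008341 mol.
[H2C4H4O6] = 0.008341 / 0.02000 L = 0.417 M.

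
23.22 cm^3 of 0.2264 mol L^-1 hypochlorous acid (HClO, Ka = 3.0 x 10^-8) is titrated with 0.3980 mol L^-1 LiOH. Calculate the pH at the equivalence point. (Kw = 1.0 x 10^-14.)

10.34

n(HClO) = 0.2264 x 0.02322 = 0.005257 mol; V(LiOH) at equivalence = 0.005257/0.3980 = 0.01321 L.
At equivalence all the acid is converted to ClO-; total volume = 0.02322 + 0.01321 = 0.03643 L, so [ClO-] = 0.005257/0.03643 = 0.1443 M.
Kb = Kw/Ka = 1.0e-14 / 3.0 x 10^-8 = 3.33e-7.
[OH^-] = sqrt(Kb x [ClO-]) = sqrt(3.33e-7 x 0.1443) = 0.000219 M.
pOH = 3.66, so pH = 14.00 - 3.66 = 10.34.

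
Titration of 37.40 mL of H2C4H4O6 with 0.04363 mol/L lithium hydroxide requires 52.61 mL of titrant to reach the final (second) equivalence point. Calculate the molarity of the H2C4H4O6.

n(LiOH) = 0.04363 x 0.05261 = 0.002295 mol.
At the final (second) equivalence point, 2 mol OH^- react per mol H2C4H4O6, so n(H2C4H4O6) = 0.002295 / 2 = 0.001148 mol.
[H2C4H4O6] = 0.001148 / 0.03740 L = 0.0307 M.

0.0307 M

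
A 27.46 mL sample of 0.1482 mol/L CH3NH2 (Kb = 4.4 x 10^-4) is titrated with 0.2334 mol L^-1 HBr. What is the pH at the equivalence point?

5.84

n(CH3NH2) = 0.1482 x 0.02746 = 0.004070 mol; V(HBr) at equivalence = 0.004070/0.2334 = 0.01744 L.
At equivalence the base is fully converted to CH3NH3+; total volume = 0.04490 L, so [CH3NH3+] = 0.004070/0.04490 = 0.09064 M.
Ka(CH3NH3+) = Kw/Kb = 1.0e-14 / 4.4 x 10^-4 = 2.27e-11.
[H^+] = sqrt(Ka x [CH3NH3+]) = sqrt(2.27e-11 x 0.09064) = 1.44e-6 M.
pH = -log(1.44e-6) = 5.84.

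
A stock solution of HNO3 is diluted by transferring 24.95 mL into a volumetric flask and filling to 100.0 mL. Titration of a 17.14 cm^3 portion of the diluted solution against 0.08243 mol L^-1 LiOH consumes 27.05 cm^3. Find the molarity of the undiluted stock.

0.521 M

n(LiOH) = 0.08243 x 0.02705 = 0.002230 mol.
n(HNO3) in the aliquot = 0.002230 mol.
[diluted HNO3] = 0.002230 / 0.01714 = 0.1301 M.
Dilution factor = 100.0/24.95 = 4.008, so [stock] = 0.1301 x 4.008 = 0.521 M.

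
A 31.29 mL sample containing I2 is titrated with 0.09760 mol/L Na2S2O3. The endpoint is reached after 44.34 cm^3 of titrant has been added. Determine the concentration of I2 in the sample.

n(Na2S2O3) = 0.09760 x 0.04434 = 0.004328 mol.
From the balanced equation, 2 mol Na2S2O3 reacts with 1 mol I2, so n(I2) = 0.004328 x 1/2 = 0.002164 mol.
[I2] = 0.002164 / 0.03129 L = 0.0692 M.

0.0692 M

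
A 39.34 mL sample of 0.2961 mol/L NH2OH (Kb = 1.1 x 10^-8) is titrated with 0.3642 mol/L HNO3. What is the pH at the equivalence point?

3.41

n(NH2OH) = 0.2961 x 0.03934 = 0.01165 mol; V(HNO3) at equivalence = 0.01165/0.3642 = 0.03198 L.
At equivalence the base is fully converted to NH3OH+; total volume = 0.07132 L, so [NH3OH+] = 0.01165/0.07132 = 0.1633 M.
Ka(NH3OH+) = Kw/Kb = 1.0e-14 / 1.1 x 10^-8 = 9.09e-7.
[H^+] = sqrt(Ka x [NH3OH+]) = sqrt(9.09e-7 x 0.1633) = 0.000385 M.
pH = -log(0.000385) = 3.41.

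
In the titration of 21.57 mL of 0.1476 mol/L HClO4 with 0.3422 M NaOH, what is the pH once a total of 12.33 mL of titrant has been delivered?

n(acid) = 0.1476 x 0.02157 = 0.003184 mol; n(NaOH) added = 0.3422 x 0.01233 = 0.004219 mol.
Base is in excess by 0.004219 - 0.003184 = 0.001036 mol in a total volume of 0.03390 L.
[OH^-] = 0.001036/0.03390 = 0.03055 M, so pOH = 1.52 and pH = 14.00 - 1.52 = 12.48.

12.48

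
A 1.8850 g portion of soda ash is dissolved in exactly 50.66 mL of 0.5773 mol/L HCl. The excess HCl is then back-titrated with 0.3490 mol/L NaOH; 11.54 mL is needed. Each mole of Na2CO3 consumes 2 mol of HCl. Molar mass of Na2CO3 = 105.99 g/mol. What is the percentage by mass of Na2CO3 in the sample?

70.9%

Total n(HCl) added = 0.5773 x 0.05066 = 0.02925 mol.
n(NaOH) used = 0.3490 x 0.01154 = 0.004027 mol, which equals the excess n(HCl).
So n(HCl) consumed by the sample = 0.02925 - 0.004027 = 0.02522 mol.
n(Na2CO3) = 0.02522 / 2 = 0.01261 mol.
mass Na2CO3 = 0.01261 x 105.99 = 1.336 g, so %Na2CO3 = 1.336/1.8850 x 100 = 70.9%.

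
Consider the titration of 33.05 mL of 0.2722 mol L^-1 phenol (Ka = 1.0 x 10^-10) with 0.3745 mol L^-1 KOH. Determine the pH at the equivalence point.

n(C6H5OH) = 0.2722 x 0.03305 = 0.008996 mol; V(KOH) at equivalence = 0.008996/0.3745 = 0.02402 L.
At equivalence all the acid is converted to C6H5O-; total volume = 0.03305 + 0.02402 = 0.05707 L, so [C6H5O-] = 0.008996/0.05707 = 0.1576 M.
Kb = Kw/Ka = 1.0e-14 / 1.0 x 10^-10 = 0.000100.
[OH^-] = sqrt(Kb x [C6H5O-]) = sqrt(0.000100 x 0.1576) = 0.00397 M.
pOH = 2.40, so pH = 14.00 - 2.40 = 11.60.

11.60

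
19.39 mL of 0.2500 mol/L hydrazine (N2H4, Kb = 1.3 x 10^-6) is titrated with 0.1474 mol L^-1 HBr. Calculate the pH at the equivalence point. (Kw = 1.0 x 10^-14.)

n(N2H4) = 0.2500 x 0.01939 = 0.004848 mol; V(HBr) at equivalence = 0.004848/0.1474 = 0.03289 L.
At equivalence the base is fully converted to N2H5+; total volume = 0.05228 L, so [N2H5+] = 0.004848/0.05228 = 0.09273 M.
Ka(N2H5+) = Kw/Kb = 1.0e-14 / 1.3 x 10^-6 = 7.69e-9.
[H^+] = sqrt(Ka x [N2H5+]) = sqrt(7.69e-9 x 0.09273) = 2.67e-5 M.
pH = -log(2.67e-5) = 4.57.

4.57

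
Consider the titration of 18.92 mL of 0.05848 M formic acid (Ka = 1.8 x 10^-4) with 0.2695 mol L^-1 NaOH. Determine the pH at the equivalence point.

n(HCOOH) = 0.05848 x 0.01892 = 0.001106 mol; V(NaOH) at equivalence = 0.001106/0.2695 = 0.004106 L.
At equivalence all the acid is converted to HCOO-; total volume = 0.01892 + 0.004106 = 0.02303 L, so [HCOO-] = 0.001106/0.02303 = 0.04805 M.
Kb = Kw/Ka = 1.0e-14 / 1.8 x 10^-4 = 5.56e-11.
[OH^-] = sqrt(Kb x [HCOO-]) = sqrt(5.56e-11 x 0.04805) = 1.63e-6 M.
pOH = 5.79, so pH = 14.00 - 5.79 = 8.21.

8.21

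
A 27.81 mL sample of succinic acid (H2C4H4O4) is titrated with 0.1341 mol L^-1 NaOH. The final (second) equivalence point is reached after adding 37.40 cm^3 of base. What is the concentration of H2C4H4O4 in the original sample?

n(NaOH) = 0.1341 x 0.03740 = 0.005015 mol.
At the final (second) equivalence point, 2 mol OH^- react per mol H2C4H4O4, so n(H2C4H4O4) = 0.005015 / 2 = 0.002508 mol.
[H2C4H4O4] = 0.002508 / 0.02781 L = 0.0902 M.

0.0902 M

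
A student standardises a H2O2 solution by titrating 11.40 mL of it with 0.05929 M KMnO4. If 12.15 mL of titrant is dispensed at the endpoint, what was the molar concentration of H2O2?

n(KMnO4) = 0.05929 x 0.01215 = 0.0007204 mol.
From the balanced equation, 2 mol KMnO4 reacts with 5 mol H2O2, so n(H2O2) = 0.0007204 x 5/2 = 0.001801 mol.
[H2O2] = 0.001801 / 0.01140 L = 0.158 M.

0.158 M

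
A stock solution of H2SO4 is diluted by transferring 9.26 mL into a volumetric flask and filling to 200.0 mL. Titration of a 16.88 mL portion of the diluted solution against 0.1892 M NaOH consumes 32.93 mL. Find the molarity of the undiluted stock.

n(NaOH) = 0.1892 x 0.03293 = 0.006230 mol.
n(H2SO4) in the aliquot = 0.006230 x 1/2 = 0.003115 mol.
[diluted H2SO4] = 0.003115 / 0.01688 = 0.1845 M.
Dilution factor = 200.0/9.260 = 21.60, so [stock] = 0.1845 x 21.60 = 3.99 M.

3.99 M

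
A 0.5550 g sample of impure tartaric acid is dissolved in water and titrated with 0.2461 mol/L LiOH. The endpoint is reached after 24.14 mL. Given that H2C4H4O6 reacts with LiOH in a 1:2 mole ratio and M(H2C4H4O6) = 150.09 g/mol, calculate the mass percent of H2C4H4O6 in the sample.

80.3%

n(LiOH) = 0.2461 x 0.02414 = 0.005941 mol.
n(H2C4H4O6) = 0.005941 / 2 = 0.002970 mol.
mass of H2C4H4O6 = 0.002970 x 150.09 = 0.4458 g.
% purity = 0.4458 / 0.5550 x 100 = 80.3%.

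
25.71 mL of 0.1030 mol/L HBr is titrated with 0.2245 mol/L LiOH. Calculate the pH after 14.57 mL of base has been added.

n(acid) = 0.1030 x 0.02571 = 0.002648 mol; n(LiOH) added = 0.2245 x 0.01457 = 0.003271 mol.
Base is in excess by 0.003271 - 0.002648 = 0.0006228 mol in a total volume of 0.04028 L.
[OH^-] = 0.0006228/0.04028 = 0.01546 M, so pOH = 1.81 and pH = 14.00 - 1.81 = 12.19.

12.19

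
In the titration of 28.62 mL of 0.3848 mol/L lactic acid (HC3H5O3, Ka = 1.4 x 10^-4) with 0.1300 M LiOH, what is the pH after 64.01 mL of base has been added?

Initial n(HC3H5O3) = 0.3848 x 0.02862 = 0.01101 mol.
n(LiOH) added = 0.1300 x 0.06401 = 0.008321 mol, converting that many moles of HC3H5O3 to C3H5O3-.
Remaining n(HC3H5O3) = 0.002692 mol; n(C3H5O3-) = 0.008321 mol.
By Henderson-Hasselbalch, pH = pKa + log([A^-]/[HA]) = 3.85 + log(0.008321/0.002692) = 3.85 + (+0.49) = 4.34.

4.34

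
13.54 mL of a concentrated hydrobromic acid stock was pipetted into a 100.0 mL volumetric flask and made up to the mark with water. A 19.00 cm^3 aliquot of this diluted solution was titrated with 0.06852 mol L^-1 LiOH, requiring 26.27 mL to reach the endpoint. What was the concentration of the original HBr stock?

0.700 M

n(LiOH) = 0.06852 x 0.02627 = 0.001800 mol.
n(HBr) in the aliquot = 0.001800 mol.
[diluted HBr] = 0.001800 / 0.01900 = 0.09474 M.
Dilution factor = 100.0/13.54 = 7.386, so [stock] = 0.09474 x 7.386 = 0.700 M.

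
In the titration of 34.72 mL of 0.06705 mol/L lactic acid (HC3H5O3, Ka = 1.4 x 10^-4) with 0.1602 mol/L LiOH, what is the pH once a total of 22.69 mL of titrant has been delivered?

12.36

n(acid) = 0.06705 x 0.03472 = 0.002328 mol; n(LiOH) added = 0.1602 x 0.02269 = 0.003635 mol.
Base is in excess by 0.003635 - 0.002328 = 0.001307 mol in a total volume of 0.05741 L.
[OH^-] = 0.001307/0.05741 = 0.02277 M, so pOH = 1.64 and pH = 14.00 - 1.64 = 12.36.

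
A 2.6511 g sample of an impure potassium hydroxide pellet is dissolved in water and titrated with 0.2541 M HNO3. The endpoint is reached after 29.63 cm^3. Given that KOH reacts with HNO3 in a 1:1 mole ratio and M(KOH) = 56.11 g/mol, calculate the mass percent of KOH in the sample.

n(HNO3) = 0.2541 x 0.02963 = 0.007529 mol.
n(KOH) = 0.007529 / 1 = 0.007529 mol.
mass of KOH = 0.007529 x 56.11 = 0.4225 g.
% purity = 0.4225 / 2.6511 x 100 = 15.9%.

15.9%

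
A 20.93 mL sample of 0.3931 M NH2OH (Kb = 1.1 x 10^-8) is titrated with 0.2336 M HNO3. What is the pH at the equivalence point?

3.44

n(NH2OH) = 0.3931 x 0.02093 = 0.008228 mol; V(HNO3) at equivalence = 0.008228/0.2336 = 0.03522 L.
At equivalence the base is fully converted to NH3OH+; total volume = 0.05615 L, so [NH3OH+] = 0.008228/0.05615 = 0.1465 M.
Ka(NH3OH+) = Kw/Kb = 1.0e-14 / 1.1 x 10^-8 = 9.09e-7.
[H^+] = sqrt(Ka x [NH3OH+]) = sqrt(9.09e-7 x 0.1465) = 0.000365 M.
pH = -log(0.000365) = 3.44.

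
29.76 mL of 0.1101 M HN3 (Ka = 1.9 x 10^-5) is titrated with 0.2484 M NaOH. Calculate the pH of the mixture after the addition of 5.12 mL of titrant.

Initial n(HN3) = 0.1101 x 0.02976 = 0.003277 mol.
n(NaOH) added = 0.2484 x 0.005120 = 0.001272 mol, converting that many moles of HN3 to N3-.
Remaining n(HN3) = 0.002005 mol; n(N3-) = 0.001272 mol.
By Henderson-Hasselbalch, pH = pKa + log([A^-]/[HA]) = 4.72 + log(0.001272/0.002005) = 4.72 + (-0.20) = 4.52.

4.52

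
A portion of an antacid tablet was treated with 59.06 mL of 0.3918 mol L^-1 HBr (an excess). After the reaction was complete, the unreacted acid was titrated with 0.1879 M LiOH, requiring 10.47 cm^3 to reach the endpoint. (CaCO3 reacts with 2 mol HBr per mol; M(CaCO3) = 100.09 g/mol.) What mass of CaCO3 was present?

Total n(HBr) added = 0.3918 x 0.05906 = 0.02314 mol.
n(LiOH) used = 0.1879 x 0.01047 = 0.001967 mol, which equals the excess n(HBr).
So n(HBr) consumed by the sample = 0.02314 - 0.001967 = 0.02117 mol.
n(CaCO3) = 0.02117 / 2 = 0.01059 mol.
mass = 0.01059 mol x 100.09 g/mol = 1.06 g.

1.06 g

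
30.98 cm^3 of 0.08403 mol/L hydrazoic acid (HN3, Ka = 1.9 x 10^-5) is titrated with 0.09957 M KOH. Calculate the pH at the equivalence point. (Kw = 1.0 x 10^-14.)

n(HN3) = 0.08403 x 0.03098 = 0.002603 mol; V(KOH) at equivalence = 0.002603/0.09957 = 0.02614 L.
At equivalence all the acid is converted to N3-; total volume = 0.03098 + 0.02614 = 0.05712 L, so [N3-] = 0.002603/0.05712 = 0.04557 M.
Kb = Kw/Ka = 1.0e-14 / 1.9 x 10^-5 = 5.26e-10.
[OH^-] = sqrt(Kb x [N3-]) = sqrt(5.26e-10 x 0.04557) = 4.90e-6 M.
pOH = 5.31, so pH = 14.00 - 5.31 = 8.69.

8.69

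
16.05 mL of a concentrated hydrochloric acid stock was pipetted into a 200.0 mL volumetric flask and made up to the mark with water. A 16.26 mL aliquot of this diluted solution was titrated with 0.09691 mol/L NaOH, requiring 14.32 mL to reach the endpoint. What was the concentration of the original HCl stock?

1.06 M

n(NaOH) = 0.09691 x 0.01432 = 0.001388 mol.
n(HCl) in the aliquot = 0.001388 mol.
[diluted HCl] = 0.001388 / 0.01626 = 0.08535 M.
Dilution factor = 200.0/16.05 = 12.46, so [stock] = 0.08535 x 12.46 = 1.06 M.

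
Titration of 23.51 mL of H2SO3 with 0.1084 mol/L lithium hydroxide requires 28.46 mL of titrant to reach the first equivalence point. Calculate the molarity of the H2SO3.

n(LiOH) = 0.1084 x 0.02846 = 0.003085 mol.
At the first equivalence point, 1 mol OH^- react per mol H2SO3, so n(H2SO3) = 0.003085 / 1 = 0.003085 mol.
[H2SO3] = 0.003085 / 0.02351 L = 0.131 M.

0.131 M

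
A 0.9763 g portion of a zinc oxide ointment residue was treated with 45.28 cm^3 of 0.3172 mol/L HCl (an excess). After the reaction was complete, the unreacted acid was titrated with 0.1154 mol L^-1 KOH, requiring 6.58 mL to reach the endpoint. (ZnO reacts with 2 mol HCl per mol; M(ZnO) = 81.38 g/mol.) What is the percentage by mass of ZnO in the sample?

Total n(HCl) added = 0.3172 x 0.04528 = 0.01436 mol.
n(KOH) used = 0.1154 x 0.006580 = 0.0007593 mol, which equals the excess n(HCl).
So n(HCl) consumed by the sample = 0.01436 - 0.0007593 = 0.01360 mol.
n(ZnO) = 0.01360 / 2 = 0.006802 mol.
mass ZnO = 0.006802 x 81.38 = 0.5535 g, so %ZnO = 0.5535/0.9763 x 100 = 56.7%.

56.7%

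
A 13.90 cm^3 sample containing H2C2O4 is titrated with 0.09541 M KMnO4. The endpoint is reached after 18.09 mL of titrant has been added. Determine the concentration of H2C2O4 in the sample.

n(KMnO4) = 0.09541 x 0.01809 = 0.001726 mol.
From the balanced equation, 2 mol KMnO4 reacts with 5 mol H2C2O4, so n(H2C2O4) = 0.001726 x 5/2 = 0.004315 mol.
[H2C2O4] = 0.004315 / 0.01390 L = 0.310 M.

0.310 M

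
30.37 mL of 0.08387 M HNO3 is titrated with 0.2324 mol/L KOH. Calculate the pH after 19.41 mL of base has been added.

12.60

n(acid) = 0.08387 x 0.03037 = 0.002547 mol; n(KOH) added = 0.2324 x 0.01941 = 0.004511 mol.
Base is in excess by 0.004511 - 0.002547 = 0.001964 mol in a total volume of 0.04978 L.
[OH^-] = 0.001964/0.04978 = 0.03945 M, so pOH = 1.40 and pH = 14.00 - 1.40 = 12.60.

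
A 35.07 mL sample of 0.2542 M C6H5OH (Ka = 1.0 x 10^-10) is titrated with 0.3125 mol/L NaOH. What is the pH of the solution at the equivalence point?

11.57

n(C6H5OH) = 0.2542 x 0.03507 = 0.008915 mol; V(NaOH) at equivalence = 0.008915/0.3125 = 0.02853 L.
At equivalence all the acid is converted to C6H5O-; total volume = 0.03507 + 0.02853 = 0.06360 L, so [C6H5O-] = 0.008915/0.06360 = 0.1402 M.
Kb = Kw/Ka = 1.0e-14 / 1.0 x 10^-10 = 0.000100.
[OH^-] = sqrt(Kb x [C6H5O-]) = sqrt(0.000100 x 0.1402) = 0.00374 M.
pOH = 2.43, so pH = 14.00 - 2.43 = 11.57.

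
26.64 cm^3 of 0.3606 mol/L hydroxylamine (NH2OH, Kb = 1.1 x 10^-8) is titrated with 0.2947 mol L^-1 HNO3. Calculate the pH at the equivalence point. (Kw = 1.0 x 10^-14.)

n(NH2OH) = 0.3606 x 0.02664 = 0.009606 mol; V(HNO3) at equivalence = 0.009606/0.2947 = 0.03260 L.
At equivalence the base is fully converted to NH3OH+; total volume = 0.05924 L, so [NH3OH+] = 0.009606/0.05924 = 0.1622 M.
Ka(NH3OH+) = Kw/Kb = 1.0e-14 / 1.1 x 10^-8 = 9.09e-7.
[H^+] = sqrt(Ka x [NH3OH+]) = sqrt(9.09e-7 x 0.1622) = 0.000384 M.
pH = -log(0.000384) = 3.42.

3.42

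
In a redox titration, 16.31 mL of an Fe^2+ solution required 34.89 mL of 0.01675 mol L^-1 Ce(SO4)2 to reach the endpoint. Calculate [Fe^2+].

0.0358 M

n(Ce(SO4)2) = 0.01675 x 0.03489 = 0.0005844 mol.
From the balanced equation, 1 mol Ce(SO4)2 reacts with 1 mol Fe^2+, so n(Fe^2+) = 0.0005844 x 1/1 = 0.0005844 mol.
[Fe^2+] = 0.0005844 / 0.01631 L = 0.0358 M.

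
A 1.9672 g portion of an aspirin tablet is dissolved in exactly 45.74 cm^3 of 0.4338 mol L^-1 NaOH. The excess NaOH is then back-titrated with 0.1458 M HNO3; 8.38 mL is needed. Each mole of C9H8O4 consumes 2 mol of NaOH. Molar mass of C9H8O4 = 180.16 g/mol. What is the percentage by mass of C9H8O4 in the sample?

85.3%

Total n(NaOH) added = 0.4338 x 0.04574 = 0.01984 mol.
n(HNO3) used = 0.1458 x 0.008380 = 0.001222 mol, which equals the excess n(NaOH).
So n(NaOH) consumed by the sample = 0.01984 - 0.001222 = 0.01862 mol.
n(C9H8O4) = 0.01862 / 2 = 0.009310 mol.
mass C9H8O4 = 0.009310 x 180.16 = 1.677 g, so %C9H8O4 = 1.677/1.9672 x 100 = 85.3%.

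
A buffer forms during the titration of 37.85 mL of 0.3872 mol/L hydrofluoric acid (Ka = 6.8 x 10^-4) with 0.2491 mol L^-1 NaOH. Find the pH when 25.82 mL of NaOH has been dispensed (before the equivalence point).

3.06

Initial n(HF) = 0.3872 x 0.03785 = 0.01466 mol.
n(NaOH) added = 0.2491 x 0.02582 = 0.006432 mol, converting that many moles of HF to F-.
Remaining n(HF) = 0.008224 mol; n(F-) = 0.006432 mol.
By Henderson-Hasselbalch, pH = pKa + log([A^-]/[HA]) = 3.17 + log(0.006432/0.008224) = 3.17 + (-0.11) = 3.06.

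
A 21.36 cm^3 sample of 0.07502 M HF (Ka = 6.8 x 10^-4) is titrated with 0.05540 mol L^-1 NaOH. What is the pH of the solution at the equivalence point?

7.84

n(HF) = 0.07502 x 0.02136 = 0.001602 mol; V(NaOH) at equivalence = 0.001602/0.05540 = 0.02892 L.
At equivalence all the acid is converted to F-; total volume = 0.02136 + 0.02892 = 0.05028 L, so [F-] = 0.001602/0.05028 = 0.03187 M.
Kb = Kw/Ka = 1.0e-14 / 6.8 x 10^-4 = 1.47e-11.
[OH^-] = sqrt(Kb x [F-]) = sqrt(1.47e-11 x 0.03187) = 6.85e-7 M.
pOH = 6.16, so pH = 14.00 - 6.16 = 7.84.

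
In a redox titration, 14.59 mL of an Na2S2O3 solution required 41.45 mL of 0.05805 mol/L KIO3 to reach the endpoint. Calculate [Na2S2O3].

0.990 M

n(KIO3) = 0.05805 x 0.04145 = 0.002406 mol.
From the balanced equation, 1 mol KIO3 reacts with 6 mol Na2S2O3, so n(Na2S2O3) = 0.002406 x 6/1 = 0.01444 mol.
[Na2S2O3] = 0.01444 / 0.01459 L = 0.990 M.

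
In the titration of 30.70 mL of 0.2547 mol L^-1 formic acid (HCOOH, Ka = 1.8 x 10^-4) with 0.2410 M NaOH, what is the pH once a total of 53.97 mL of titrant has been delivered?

12.79

n(acid) = 0.2547 x 0.03070 = 0.007819 mol; n(NaOH) added = 0.2410 x 0.05397 = 0.01301 mol.
Base is in excess by 0.01301 - 0.007819 = 0.005187 mol in a total volume of 0.08467 L.
[OH^-] = 0.005187/0.08467 = 0.06127 M, so pOH = 1.21 and pH = 14.00 - 1.21 = 12.79.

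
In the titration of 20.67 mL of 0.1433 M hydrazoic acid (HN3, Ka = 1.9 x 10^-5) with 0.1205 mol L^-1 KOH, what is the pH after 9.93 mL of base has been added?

Initial n(HN3) = 0.1433 x 0.02067 = 0.002962 mol.
n(KOH) added = 0.1205 x 0.009930 = 0.001197 mol, converting that many moles of HN3 to N3-.
Remaining n(HN3) = 0.001765 mol; n(N3-) = 0.001197 mol.
By Henderson-Hasselbalch, pH = pKa + log([A^-]/[HA]) = 4.72 + log(0.001197/0.001765) = 4.72 + (-0.17) = 4.55.

4.55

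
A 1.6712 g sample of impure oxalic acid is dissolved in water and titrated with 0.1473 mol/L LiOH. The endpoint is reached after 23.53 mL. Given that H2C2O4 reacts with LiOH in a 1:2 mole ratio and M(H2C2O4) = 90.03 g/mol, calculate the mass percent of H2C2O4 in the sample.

n(LiOH) = 0.1473 x 0.02353 = 0.003466 mol.
n(H2C2O4) = 0.003466 / 2 = 0.001733 mol.
mass of H2C2O4 = 0.001733 x 90.03 = 0.1560 g.
% purity = 0.1560 / 1.6712 x 100 = 9.34%.

9.34%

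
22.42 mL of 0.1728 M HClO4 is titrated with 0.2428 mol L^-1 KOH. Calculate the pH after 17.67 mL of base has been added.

n(acid) = 0.1728 x 0.02242 = 0.003874 mol; n(KOH) added = 0.2428 x 0.01767 = 0.004290 mol.
Base is in excess by 0.004290 - 0.003874 = 0.0004161 mol in a total volume of 0.04009 L.
[OH^-] = 0.0004161/0.04009 = 0.01038 M, so pOH = 1.98 and pH = 14.00 - 1.98 = 12.02.

12.02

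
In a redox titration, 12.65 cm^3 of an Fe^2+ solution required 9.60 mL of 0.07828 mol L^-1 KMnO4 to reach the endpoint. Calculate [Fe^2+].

0.297 M

n(KMnO4) = 0.07828 x 0.009600 = 0.0007515 mol.
From the balanced equation, 1 mol KMnO4 reacts with 5 mol Fe^2+, so n(Fe^2+) = 0.0007515 x 5/1 = 0.003757 mol.
[Fe^2+] = 0.003757 / 0.01265 L = 0.297 M.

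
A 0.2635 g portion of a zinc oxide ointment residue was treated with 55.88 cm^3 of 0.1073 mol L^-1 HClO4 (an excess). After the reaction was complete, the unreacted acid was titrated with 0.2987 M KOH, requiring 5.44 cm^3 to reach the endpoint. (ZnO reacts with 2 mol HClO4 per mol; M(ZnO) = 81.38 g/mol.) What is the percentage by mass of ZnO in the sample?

67.5%

Total n(HClO4) added = 0.1073 x 0.05588 = 0.005996 mol.
n(KOH) used = 0.2987 x 0.005440 = 0.001625 mol, which equals the excess n(HClO4).
So n(HClO4) consumed by the sample = 0.005996 - 0.001625 = 0.004371 mol.
n(ZnO) = 0.004371 / 2 = 0.002185 mol.
mass ZnO = 0.002185 x 81.38 = 0.1779 g, so %ZnO = 0.1779/0.2635 x 100 = 67.5%.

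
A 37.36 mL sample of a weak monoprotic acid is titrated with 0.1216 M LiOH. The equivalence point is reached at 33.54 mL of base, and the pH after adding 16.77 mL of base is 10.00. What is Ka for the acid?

1.0 x 10^-10

16.77 mL is half of the equivalence volume, so this is the half-equivalence point where [HA] = [A^-].
At half-equivalence pH = pKa, so pKa = 10.00.
Ka = 10^(-10.00) = 1.0 x 10^-10.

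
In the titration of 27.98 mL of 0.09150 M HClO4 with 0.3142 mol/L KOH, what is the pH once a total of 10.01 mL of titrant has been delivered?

n(acid) = 0.09150 x 0.02798 = 0.002560 mol; n(KOH) added = 0.3142 x 0.01001 = 0.003145 mol.
Base is in excess by 0.003145 - 0.002560 = 0.0005850 mol in a total volume of 0.03799 L.
[OH^-] = 0.0005850/0.03799 = 0.01540 M, so pOH = 1.81 and pH = 14.00 - 1.81 = 12.19.

12.19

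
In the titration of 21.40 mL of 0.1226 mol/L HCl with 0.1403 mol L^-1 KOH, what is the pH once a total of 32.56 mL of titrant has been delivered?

n(acid) = 0.1226 x 0.02140 = 0.002624 mol; n(KOH) added = 0.1403 x 0.03256 = 0.004568 mol.
Base is in excess by 0.004568 - 0.002624 = 0.001945 mol in a total volume of 0.05396 L.
[OH^-] = 0.001945/0.05396 = 0.03604 M, so pOH = 1.44 and pH = 14.00 - 1.44 = 12.56.

12.56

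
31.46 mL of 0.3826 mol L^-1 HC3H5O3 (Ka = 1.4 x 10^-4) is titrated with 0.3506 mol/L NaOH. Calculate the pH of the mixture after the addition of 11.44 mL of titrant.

Initial n(HC3H5O3) = 0.3826 x 0.03146 = 0.01204 mol.
n(NaOH) added = 0.3506 x 0.01144 = 0.004011 mol, converting that many moles of HC3H5O3 to C3H5O3-.
Remaining n(HC3H5O3) = 0.008026 mol; n(C3H5O3-) = 0.004011 mol.
By Henderson-Hasselbalch, pH = pKa + log([A^-]/[HA]) = 3.85 + log(0.004011/0.008026) = 3.85 + (-0.30) = 3.55.

3.55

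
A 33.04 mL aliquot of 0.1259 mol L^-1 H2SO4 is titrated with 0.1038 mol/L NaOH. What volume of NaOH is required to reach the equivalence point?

n(H2SO4) = 0.1259 mol/L x 0.03304 L = 0.004160 mol.
The neutralisation is 1 H2SO4 : 2 NaOH, so n(NaOH) = 0.004160 x 2/1 = 0.008319 mol.
V(NaOH) = 0.008319 / 0.1038 = 0.08015 L = 80.1 mL.

80.1 mL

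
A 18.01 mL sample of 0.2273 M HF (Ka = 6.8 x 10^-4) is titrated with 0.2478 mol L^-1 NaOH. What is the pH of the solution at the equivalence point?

n(HF) = 0.2273 x 0.01801 = 0.004094 mol; V(NaOH) at equivalence = 0.004094/0.2478 = 0.01652 L.
At equivalence all the acid is converted to F-; total volume = 0.01801 + 0.01652 = 0.03453 L, so [F-] = 0.004094/0.03453 = 0.1186 M.
Kb = Kw/Ka = 1.0e-14 / 6.8 x 10^-4 = 1.47e-11.
[OH^-] = sqrt(Kb x [F-]) = sqrt(1.47e-11 x 0.1186) = 1.32e-6 M.
pOH = 5.88, so pH = 14.00 - 5.88 = 8.12.

8.12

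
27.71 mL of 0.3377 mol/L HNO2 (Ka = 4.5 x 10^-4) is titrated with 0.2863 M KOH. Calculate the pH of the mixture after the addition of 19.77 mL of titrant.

3.53

Initial n(HNO2) = 0.3377 x 0.02771 = 0.009358 mol.
n(KOH) added = 0.2863 x 0.01977 = 0.005660 mol, converting that many moles of HNO2 to NO2-.
Remaining n(HNO2) = 0.003698 mol; n(NO2-) = 0.005660 mol.
By Henderson-Hasselbalch, pH = pKa + log([A^-]/[HA]) = 3.35 + log(0.005660/0.003698) = 3.35 + (+0.18) = 3.53.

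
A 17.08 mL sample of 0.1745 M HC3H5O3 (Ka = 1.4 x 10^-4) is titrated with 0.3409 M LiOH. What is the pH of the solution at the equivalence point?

n(HC3H5O3) = 0.1745 x 0.01708 = 0.002980 mol; V(LiOH) at equivalence = 0.002980/0.3409 = 0.008743 L.
At equivalence all the acid is converted to C3H5O3-; total volume = 0.01708 + 0.008743 = 0.02582 L, so [C3H5O3-] = 0.002980/0.02582 = 0.1154 M.
Kb = Kw/Ka = 1.0e-14 / 1.4 x 10^-4 = 7.14e-11.
[OH^-] = sqrt(Kb x [C3H5O3-]) = sqrt(7.14e-11 x 0.1154) = 2.87e-6 M.
pOH = 5.54, so pH = 14.00 - 5.54 = 8.46.

8.46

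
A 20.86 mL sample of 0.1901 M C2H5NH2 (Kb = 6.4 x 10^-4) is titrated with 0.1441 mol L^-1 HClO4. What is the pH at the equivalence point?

5.95

n(C2H5NH2) = 0.1901 x 0.02086 = 0.003965 mol; V(HClO4) at equivalence = 0.003965/0.1441 = 0.02752 L.
At equivalence the base is fully converted to C2H5NH3+; total volume = 0.04838 L, so [C2H5NH3+] = 0.003965/0.04838 = 0.08197 M.
Ka(C2H5NH3+) = Kw/Kb = 1.0e-14 / 6.4 x 10^-4 = 1.56e-11.
[H^+] = sqrt(Ka x [C2H5NH3+]) = sqrt(1.56e-11 x 0.08197) = 1.13e-6 M.
pH = -log(1.13e-6) = 5.95.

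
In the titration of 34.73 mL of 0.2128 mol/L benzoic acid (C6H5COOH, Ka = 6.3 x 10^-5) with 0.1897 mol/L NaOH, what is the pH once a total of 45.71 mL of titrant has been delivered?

n(acid) = 0.2128 x 0.03473 = 0.007391 mol; n(NaOH) added = 0.1897 x 0.04571 = 0.008671 mol.
Base is in excess by 0.008671 - 0.007391 = 0.001281 mol in a total volume of 0.08044 L.
[OH^-] = 0.001281/0.08044 = 0.01592 M, so pOH = 1.80 and pH = 14.00 - 1.80 = 12.20.

12.20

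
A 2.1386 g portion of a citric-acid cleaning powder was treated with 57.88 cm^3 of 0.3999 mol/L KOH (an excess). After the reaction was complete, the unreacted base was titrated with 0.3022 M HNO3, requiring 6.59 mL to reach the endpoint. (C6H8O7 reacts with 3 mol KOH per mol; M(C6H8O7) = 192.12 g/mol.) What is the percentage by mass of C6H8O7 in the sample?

63.3%

Total n(KOH) added = 0.3999 x 0.05788 = 0.02315 mol.
n(HNO3) used = 0.3022 x 0.006590 = 0.001991 mol, which equals the excess n(KOH).
So n(KOH) consumed by the sample = 0.02315 - 0.001991 = 0.02115 mol.
n(C6H8O7) = 0.02115 / 3 = 0.007052 mol.
mass C6H8O7 = 0.007052 x 192.12 = 1.355 g, so %C6H8O7 = 1.355/2.1386 x 100 = 63.3%.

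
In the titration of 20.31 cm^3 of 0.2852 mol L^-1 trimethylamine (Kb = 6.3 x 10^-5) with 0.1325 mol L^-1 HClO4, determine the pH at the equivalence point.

n((CH3)3N) = 0.2852 x 0.02031 = 0.005792 mol; V(HClO4) at equivalence = 0.005792/0.1325 = 0.04372 L.
At equivalence the base is fully converted to (CH3)3NH+; total volume = 0.06403 L, so [(CH3)3NH+] = 0.005792/0.06403 = 0.09047 M.
Ka((CH3)3NH+) = Kw/Kb = 1.0e-14 / 6.3 x 10^-5 = 1.59e-10.
[H^+] = sqrt(Ka x [(CH3)3NH+]) = sqrt(1.59e-10 x 0.09047) = 3.79e-6 M.
pH = -log(3.79e-6) = 5.42.

5.42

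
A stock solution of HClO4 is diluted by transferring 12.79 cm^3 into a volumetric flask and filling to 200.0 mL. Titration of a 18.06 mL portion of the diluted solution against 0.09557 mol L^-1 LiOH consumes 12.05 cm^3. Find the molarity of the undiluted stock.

0.997 M

n(LiOH) = 0.09557 x 0.01205 = 0.001152 mol.
n(HClO4) in the aliquot = 0.001152 mol.
[diluted HClO4] = 0.001152 / 0.01806 = 0.06377 M.
Dilution factor = 200.0/12.79 = 15.64, so [stock] = 0.06377 x 15.64 = 0.997 M.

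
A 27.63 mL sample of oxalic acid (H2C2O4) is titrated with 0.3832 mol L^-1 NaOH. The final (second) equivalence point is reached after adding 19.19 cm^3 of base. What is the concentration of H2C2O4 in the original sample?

n(NaOH) = 0.3832 x 0.01919 = 0.007354 mol.
At the final (second) equivalence point, 2 mol OH^- react per mol H2C2O4, so n(H2C2O4) = 0.007354 / 2 = 0.003677 mol.
[H2C2O4] = 0.003677 / 0.02763 L = 0.133 M.

0.133 M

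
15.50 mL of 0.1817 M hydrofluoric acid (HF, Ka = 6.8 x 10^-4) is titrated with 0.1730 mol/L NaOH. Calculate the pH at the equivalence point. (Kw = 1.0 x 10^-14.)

8.06

n(HF) = 0.1817 x 0.01550 = 0.002816 mol; V(NaOH) at equivalence = 0.002816/0.1730 = 0.01628 L.
At equivalence all the acid is converted to F-; total volume = 0.01550 + 0.01628 = 0.03178 L, so [F-] = 0.002816/0.03178 = 0.08862 M.
Kb = Kw/Ka = 1.0e-14 / 6.8 x 10^-4 = 1.47e-11.
[OH^-] = sqrt(Kb x [F-]) = sqrt(1.47e-11 x 0.08862) = 1.14e-6 M.
pOH = 5.94, so pH = 14.00 - 5.94 = 8.06.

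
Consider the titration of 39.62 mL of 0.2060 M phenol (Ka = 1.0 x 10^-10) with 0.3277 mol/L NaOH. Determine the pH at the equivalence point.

n(C6H5OH) = 0.2060 x 0.03962 = 0.008162 mol; V(NaOH) at equivalence = 0.008162/0.3277 = 0.02491 L.
At equivalence all the acid is converted to C6H5O-; total volume = 0.03962 + 0.02491 = 0.06453 L, so [C6H5O-] = 0.008162/0.06453 = 0.1265 M.
Kb = Kw/Ka = 1.0e-14 / 1.0 x 10^-10 = 0.000100.
[OH^-] = sqrt(Kb x [C6H5O-]) = sqrt(0.000100 x 0.1265) = 0.00356 M.
pOH = 2.45, so pH = 14.00 - 2.45 = 11.55.

11.55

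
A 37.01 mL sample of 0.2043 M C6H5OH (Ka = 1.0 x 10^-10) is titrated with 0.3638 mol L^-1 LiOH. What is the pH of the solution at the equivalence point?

11.56

n(C6H5OH) = 0.2043 x 0.03701 = 0.007561 mol; V(LiOH) at equivalence = 0.007561/0.3638 = 0.02078 L.
At equivalence all the acid is converted to C6H5O-; total volume = 0.03701 + 0.02078 = 0.05779 L, so [C6H5O-] = 0.007561/0.05779 = 0.1308 M.
Kb = Kw/Ka = 1.0e-14 / 1.0 x 10^-10 = 0.000100.
[OH^-] = sqrt(Kb x [C6H5O-]) = sqrt(0.000100 x 0.1308) = 0.00362 M.
pOH = 2.44, so pH = 14.00 - 2.44 = 11.56.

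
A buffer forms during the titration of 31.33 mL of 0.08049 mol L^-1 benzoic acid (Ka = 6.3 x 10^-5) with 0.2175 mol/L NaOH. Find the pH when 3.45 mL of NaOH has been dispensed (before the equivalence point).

Initial n(C6H5COOH) = 0.08049 x 0.03133 = 0.002522 mol.
n(NaOH) added = 0.2175 x 0.003450 = 0.0007504 mol, converting that many moles of C6H5COOH to C6H5COO-.
Remaining n(C6H5COOH) = 0.001771 mol; n(C6H5COO-) = 0.0007504 mol.
By Henderson-Hasselbalch, pH = pKa + log([A^-]/[HA]) = 4.20 + log(0.0007504/0.001771) = 4.20 + (-0.37) = 3.83.

3.83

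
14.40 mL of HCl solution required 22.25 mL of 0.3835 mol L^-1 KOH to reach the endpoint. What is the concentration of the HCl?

n(KOH) delivered = 0.3835 x 0.02225 = 0.008533 mol.
For a 1:1 reaction, n(HCl) = 0.008533 mol.
[HCl] = 0.008533 mol / 0.01440 L = 0.593 M.

0.593 M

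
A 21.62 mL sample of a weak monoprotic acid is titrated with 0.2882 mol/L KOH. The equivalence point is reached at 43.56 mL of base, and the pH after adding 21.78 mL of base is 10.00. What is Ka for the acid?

21.78 mL is half of the equivalence volume, so this is the half-equivalence point where [HA] = [A^-].
At half-equivalence pH = pKa, so pKa = 10.00.
Ka = 10^(-10.00) = 1.0 x 10^-10.

1.0 x 10^-10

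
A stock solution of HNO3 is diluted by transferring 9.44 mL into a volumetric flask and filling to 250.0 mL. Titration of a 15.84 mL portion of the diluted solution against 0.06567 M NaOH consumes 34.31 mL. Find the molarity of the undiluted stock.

3.77 M

n(NaOH) = 0.06567 x 0.03431 = 0.002253 mol.
n(HNO3) in the aliquot = 0.002253 mol.
[diluted HNO3] = 0.002253 / 0.01584 = 0.1422 M.
Dilution factor = 250.0/9.440 = 26.48, so [stock] = 0.1422 x 26.48 = 3.77 M.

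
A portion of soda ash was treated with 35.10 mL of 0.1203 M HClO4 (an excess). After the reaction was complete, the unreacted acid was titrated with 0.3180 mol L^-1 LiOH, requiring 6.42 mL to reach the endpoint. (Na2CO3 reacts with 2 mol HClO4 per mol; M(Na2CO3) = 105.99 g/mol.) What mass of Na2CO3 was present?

Total n(HClO4) added = 0.1203 x 0.03510 = 0.004223 mol.
n(LiOH) used = 0.3180 x 0.006420 = 0.002042 mol, which equals the excess n(HClO4).
So n(HClO4) consumed by the sample = 0.004223 - 0.002042 = 0.002181 mol.
n(Na2CO3) = 0.002181 / 2 = 0.001090 mol.
mass = 0.001090 mol x 105.99 g/mol = 0.116 g.

0.116 g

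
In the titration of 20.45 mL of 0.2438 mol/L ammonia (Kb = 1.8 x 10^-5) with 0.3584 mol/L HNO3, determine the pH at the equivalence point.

n(NH3) = 0.2438 x 0.02045 = 0.004986 mol; V(HNO3) at equivalence = 0.004986/0.3584 = 0.01391 L.
At equivalence the base is fully converted to NH4+; total volume = 0.03436 L, so [NH4+] = 0.004986/0.03436 = 0.1451 M.
Ka(NH4+) = Kw/Kb = 1.0e-14 / 1.8 x 10^-5 = 5.56e-10.
[H^+] = sqrt(Ka x [NH4+]) = sqrt(5.56e-10 x 0.1451) = 8.98e-6 M.
pH = -log(8.98e-6) = 5.05.

5.05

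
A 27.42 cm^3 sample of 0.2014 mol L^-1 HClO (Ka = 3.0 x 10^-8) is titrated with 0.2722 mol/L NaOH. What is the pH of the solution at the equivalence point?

n(HClO) = 0.2014 x 0.02742 = 0.005522 mol; V(NaOH) at equivalence = 0.005522/0.2722 = 0.02029 L.
At equivalence all the acid is converted to ClO-; total volume = 0.02742 + 0.02029 = 0.04771 L, so [ClO-] = 0.005522/0.04771 = 0.1158 M.
Kb = Kw/Ka = 1.0e-14 / 3.0 x 10^-8 = 3.33e-7.
[OH^-] = sqrt(Kb x [ClO-]) = sqrt(3.33e-7 x 0.1158) = 0.000196 M.
pOH = 3.71, so pH = 14.00 - 3.71 = 10.29.

10.29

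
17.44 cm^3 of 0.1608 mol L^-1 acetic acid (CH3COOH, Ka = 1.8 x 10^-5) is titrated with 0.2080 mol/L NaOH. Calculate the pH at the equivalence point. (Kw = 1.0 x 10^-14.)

n(CH3COOH) = 0.1608 x 0.01744 = 0.002804 mol; V(NaOH) at equivalence = 0.002804/0.2080 = 0.01348 L.
At equivalence all the acid is converted to CH3COO-; total volume = 0.01744 + 0.01348 = 0.03092 L, so [CH3COO-] = 0.002804/0.03092 = 0.09069 M.
Kb = Kw/Ka = 1.0e-14 / 1.8 x 10^-5 = 5.56e-10.
[OH^-] = sqrt(Kb x [CH3COO-]) = sqrt(5.56e-10 x 0.09069) = 7.10e-6 M.
pOH = 5.15, so pH = 14.00 - 5.15 = 8.85.

8.85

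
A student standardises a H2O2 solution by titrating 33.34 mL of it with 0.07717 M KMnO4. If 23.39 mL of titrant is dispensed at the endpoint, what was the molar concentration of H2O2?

0.135 M

n(KMnO4) = 0.07717 x 0.02339 = 0.001805 mol.
From the balanced equation, 2 mol KMnO4 reacts with 5 mol H2O2, so n(H2O2) = 0.001805 x 5/2 = 0.004513 mol.
[H2O2] = 0.004513 / 0.03334 L = 0.135 M.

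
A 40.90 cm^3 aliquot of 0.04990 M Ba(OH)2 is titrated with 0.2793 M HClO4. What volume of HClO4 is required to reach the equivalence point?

14.6 mL

n(Ba(OH)2) = 0.04990 mol/L x 0.04090 L = 0.002041 mol.
The neutralisation is 1 Ba(OH)2 : 2 HClO4, so n(HClO4) = 0.002041 x 2/1 = 0.004082 mol.
V(HClO4) = 0.004082 / 0.2793 = 0.01461 L = 14.6 mL.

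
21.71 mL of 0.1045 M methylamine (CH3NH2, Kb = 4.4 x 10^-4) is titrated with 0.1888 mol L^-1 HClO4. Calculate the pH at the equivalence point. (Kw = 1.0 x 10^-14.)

5.91

n(CH3NH2) = 0.1045 x 0.02171 = 0.002269 mol; V(HClO4) at equivalence = 0.002269/0.1888 = 0.01202 L.
At equivalence the base is fully converted to CH3NH3+; total volume = 0.03373 L, so [CH3NH3+] = 0.002269/0.03373 = 0.06727 M.
Ka(CH3NH3+) = Kw/Kb = 1.0e-14 / 4.4 x 10^-4 = 2.27e-11.
[H^+] = sqrt(Ka x [CH3NH3+]) = sqrt(2.27e-11 x 0.06727) = 1.24e-6 M.
pH = -log(1.24e-6) = 5.91.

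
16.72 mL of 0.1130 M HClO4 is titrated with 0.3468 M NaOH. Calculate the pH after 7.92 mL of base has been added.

12.54

n(acid) = 0.1130 x 0.01672 = 0.001889 mol; n(NaOH) added = 0.3468 x 0.007920 = 0.002747 mol.
Base is in excess by 0.002747 - 0.001889 = 0.0008573 mol in a total volume of 0.02464 L.
[OH^-] = 0.0008573/0.02464 = 0.03479 M, so pOH = 1.46 and pH = 14.00 - 1.46 = 12.54.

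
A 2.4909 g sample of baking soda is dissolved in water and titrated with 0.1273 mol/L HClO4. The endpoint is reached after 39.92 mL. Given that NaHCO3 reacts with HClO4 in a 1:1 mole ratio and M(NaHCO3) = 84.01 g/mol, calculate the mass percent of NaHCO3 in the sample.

17.1%

n(HClO4) = 0.1273 x 0.03992 = 0.005082 mol.
n(NaHCO3) = 0.005082 / 1 = 0.005082 mol.
mass of NaHCO3 = 0.005082 x 84.01 = 0.4269 g.
% purity = 0.4269 / 2.4909 x 100 = 17.1%.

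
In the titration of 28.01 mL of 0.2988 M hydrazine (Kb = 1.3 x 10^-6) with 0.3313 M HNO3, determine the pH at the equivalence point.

n(N2H4) = 0.2988 x 0.02801 = 0.008369 mol; V(HNO3) at equivalence = 0.008369/0.3313 = 0.02526 L.
At equivalence the base is fully converted to N2H5+; total volume = 0.05327 L, so [N2H5+] = 0.008369/0.05327 = 0.1571 M.
Ka(N2H5+) = Kw/Kb = 1.0e-14 / 1.3 x 10^-6 = 7.69e-9.
[H^+] = sqrt(Ka x [N2H5+]) = sqrt(7.69e-9 x 0.1571) = 3.48e-5 M.
pH = -log(3.48e-5) = 4.46.

4.46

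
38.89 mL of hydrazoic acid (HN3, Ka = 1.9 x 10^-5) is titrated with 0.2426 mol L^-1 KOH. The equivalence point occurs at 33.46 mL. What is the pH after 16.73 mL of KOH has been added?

16.73 mL is exactly half the equivalence volume (33.46/2), i.e. the half-equivalence point.
There, n(HA) = n(A^-), so pH = pKa = -log(1.9 x 10^-5) = 4.72.

4.72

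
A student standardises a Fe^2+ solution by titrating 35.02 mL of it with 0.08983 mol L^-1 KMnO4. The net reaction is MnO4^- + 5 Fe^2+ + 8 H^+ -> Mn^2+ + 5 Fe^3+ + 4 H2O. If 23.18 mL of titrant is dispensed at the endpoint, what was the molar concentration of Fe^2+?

n(KMnO4) = 0.08983 x 0.02318 = 0.002082 mol.
From the balanced equation, 1 mol KMnO4 reacts with 5 mol Fe^2+, so n(Fe^2+) = 0.002082 x 5/1 = 0.01041 mol.
[Fe^2+] = 0.01041 / 0.03502 L = 0.297 M.

0.297 M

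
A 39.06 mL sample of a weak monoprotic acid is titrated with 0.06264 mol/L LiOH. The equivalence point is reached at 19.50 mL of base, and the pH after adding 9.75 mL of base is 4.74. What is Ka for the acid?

9.75 mL is half of the equivalence volume, so this is the half-equivalence point where [HA] = [A^-].
At half-equivalence pH = pKa, so pKa = 4.74.
Ka = 10^(-4.74) = 1.8 x 10^-5.

1.8 x 10^-5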